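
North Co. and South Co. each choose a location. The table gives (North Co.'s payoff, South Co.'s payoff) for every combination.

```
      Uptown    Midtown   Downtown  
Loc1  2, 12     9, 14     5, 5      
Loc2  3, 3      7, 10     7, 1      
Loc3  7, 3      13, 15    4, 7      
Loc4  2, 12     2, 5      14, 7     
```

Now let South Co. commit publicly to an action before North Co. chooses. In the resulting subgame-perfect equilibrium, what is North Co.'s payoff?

Backward induction with South Co. moving first.
- Uptown → North Co. plays Loc3 (best of 2, 3, 7, 2); South Co. gets 3.
- Midtown → North Co. plays Loc3 (best of 9, 7, 13, 2); South Co. gets 15.
- Downtown → North Co. plays Loc4 (best of 5, 7, 4, 14); South Co. gets 7.
South Co.'s induced payoffs are 3, 15, 7, so South Co. commits to Midtown. Subgame-perfect outcome: (Loc3, Midtown) with payoffs (13, 15).

13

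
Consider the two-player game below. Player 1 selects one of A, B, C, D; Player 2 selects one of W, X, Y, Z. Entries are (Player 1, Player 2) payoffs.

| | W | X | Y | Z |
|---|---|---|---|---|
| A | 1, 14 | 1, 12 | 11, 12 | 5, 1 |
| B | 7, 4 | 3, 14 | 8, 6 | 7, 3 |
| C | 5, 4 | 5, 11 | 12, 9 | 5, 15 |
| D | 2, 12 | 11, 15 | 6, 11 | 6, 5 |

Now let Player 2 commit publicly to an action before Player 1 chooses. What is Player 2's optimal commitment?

Work backward from Player 1's decision.
- W: BR = B, leader payoff 4.
- X: BR = D, leader payoff 15.
- Y: BR = C, leader payoff 9.
- Z: BR = B, leader payoff 3.
Player 2's induced payoffs are 4, 15, 9, 3, so Player 2 commits to X. Subgame-perfect outcome: (D, X) with payoffs (11, 15).

X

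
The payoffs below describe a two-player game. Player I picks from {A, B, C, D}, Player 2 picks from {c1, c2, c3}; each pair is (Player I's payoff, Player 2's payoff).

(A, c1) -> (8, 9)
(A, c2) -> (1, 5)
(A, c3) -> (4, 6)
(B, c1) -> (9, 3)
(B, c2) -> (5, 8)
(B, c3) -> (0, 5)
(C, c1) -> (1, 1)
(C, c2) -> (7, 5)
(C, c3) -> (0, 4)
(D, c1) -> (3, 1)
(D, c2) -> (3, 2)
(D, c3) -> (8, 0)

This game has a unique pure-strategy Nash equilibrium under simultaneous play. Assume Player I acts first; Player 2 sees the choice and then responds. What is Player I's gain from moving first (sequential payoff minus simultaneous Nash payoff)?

Solve by backward induction (Player I leads).
- A: Player 2 compares 9, 5, 6 and picks c1; Player I would get 8.
- B: Player 2 compares 3, 8, 5 and picks c2; Player I would get 5.
- C: Player 2 compares 1, 5, 4 and picks c2; Player I would get 7.
- D: Player 2 compares 1, 2, 0 and picks c2; Player I would get 3.
Player I's induced payoffs are 8, 5, 7, 3, so Player I commits to A. Subgame-perfect outcome: (A, c1) with payoffs (8, 9).
For the simultaneous game, intersect best replies.
Player I's best replies: c1→B; c2→C; c3→D.
Player 2's best replies: A→c1; B→c2; C→c2; D→c2.
The unique mutual best reply is (C, c2), giving (7, 5).
Player I's commitment gain: 8 − 7 = 1.

1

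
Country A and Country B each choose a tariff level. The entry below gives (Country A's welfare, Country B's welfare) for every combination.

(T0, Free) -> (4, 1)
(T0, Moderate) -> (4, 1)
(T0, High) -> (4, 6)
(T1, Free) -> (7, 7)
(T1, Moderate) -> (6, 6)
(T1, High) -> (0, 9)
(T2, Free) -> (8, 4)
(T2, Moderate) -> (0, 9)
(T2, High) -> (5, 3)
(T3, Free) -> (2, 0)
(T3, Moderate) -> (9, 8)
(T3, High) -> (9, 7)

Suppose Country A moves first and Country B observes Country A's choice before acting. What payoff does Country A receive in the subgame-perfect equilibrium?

Backward induction with Country A moving first.
- T0: Country B compares 1, 1, 6 and picks High; Country A would get 4.
- T1: Country B compares 7, 6, 9 and picks High; Country A would get 0.
- T2: Country B compares 4, 9, 3 and picks Moderate; Country A would get 0.
- T3: Country B compares 0, 8, 7 and picks Moderate; Country A would get 9.
Among 4, 0, 0, 9, the best is 9 at T3. Subgame-perfect outcome: (T3, Moderate) with payoffs (9, 8).

9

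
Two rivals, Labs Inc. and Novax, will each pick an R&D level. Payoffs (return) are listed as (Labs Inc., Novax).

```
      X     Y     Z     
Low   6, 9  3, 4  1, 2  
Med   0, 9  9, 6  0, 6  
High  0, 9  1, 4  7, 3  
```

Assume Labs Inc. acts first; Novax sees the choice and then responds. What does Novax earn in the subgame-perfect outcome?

Work backward from Novax's decision.
- Low: Novax compares 9, 4, 2 and picks X; Labs Inc. would get 6.
- Med: Novax compares 9, 6, 6 and picks X; Labs Inc. would get 0.
- High: Novax compares 9, 4, 3 and picks X; Labs Inc. would get 0.
Maximizing over 6, 0, 0, Labs Inc. chooses Low. Subgame-perfect outcome: (Low, X) with payoffs (6, 9).

9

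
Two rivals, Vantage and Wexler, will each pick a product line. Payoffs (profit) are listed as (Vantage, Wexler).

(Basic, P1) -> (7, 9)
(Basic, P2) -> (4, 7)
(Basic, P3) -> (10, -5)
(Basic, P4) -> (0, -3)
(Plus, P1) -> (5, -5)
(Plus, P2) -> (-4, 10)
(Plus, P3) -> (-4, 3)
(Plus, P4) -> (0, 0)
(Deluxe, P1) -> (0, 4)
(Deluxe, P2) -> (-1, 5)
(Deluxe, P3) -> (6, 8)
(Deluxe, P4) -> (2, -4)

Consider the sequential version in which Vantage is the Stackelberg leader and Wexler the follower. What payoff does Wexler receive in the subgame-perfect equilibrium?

Solve by backward induction (Vantage leads).
- Basic: Wexler compares 9, 7, -5, -3 and picks P1; Vantage would get 7.
- Plus: Wexler compares -5, 10, 3, 0 and picks P2; Vantage would get -4.
- Deluxe: Wexler compares 4, 5, 8, -4 and picks P3; Vantage would get 6.
Vantage's induced payoffs are 7, -4, 6, so Vantage commits to Basic. Subgame-perfect outcome: (Basic, P1) with payoffs (7, 9).

9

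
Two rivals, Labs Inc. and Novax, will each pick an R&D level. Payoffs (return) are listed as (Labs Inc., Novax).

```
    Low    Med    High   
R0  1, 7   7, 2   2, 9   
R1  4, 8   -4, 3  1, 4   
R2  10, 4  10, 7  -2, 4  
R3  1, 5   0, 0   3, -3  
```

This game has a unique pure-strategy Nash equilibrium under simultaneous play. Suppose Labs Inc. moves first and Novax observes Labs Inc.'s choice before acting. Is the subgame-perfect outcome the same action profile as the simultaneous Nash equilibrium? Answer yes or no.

yes

Work backward from Novax's decision.
- R0 → Novax plays High (best of 7, 2, 9); Labs Inc. gets 2.
- R1 → Novax plays Low (best of 8, 3, 4); Labs Inc. gets 4.
- R2 → Novax plays Med (best of 4, 7, 4); Labs Inc. gets 10.
- R3 → Novax plays Low (best of 5, 0, -3); Labs Inc. gets 1.
Labs Inc.'s induced payoffs are 2, 4, 10, 1, so Labs Inc. commits to R2. Subgame-perfect outcome: (R2, Med) with payoffs (10, 7).
Under simultaneous play:
Labs Inc.'s best replies: Low→R2; Med→R2; High→R3.
Novax's best replies: R0→High; R1→Low; R2→Med; R3→Low.
The unique mutual best reply is (R2, Med), giving (10, 7).
Sequential outcome (R2, Med) coincides with the Nash profile (R2, Med).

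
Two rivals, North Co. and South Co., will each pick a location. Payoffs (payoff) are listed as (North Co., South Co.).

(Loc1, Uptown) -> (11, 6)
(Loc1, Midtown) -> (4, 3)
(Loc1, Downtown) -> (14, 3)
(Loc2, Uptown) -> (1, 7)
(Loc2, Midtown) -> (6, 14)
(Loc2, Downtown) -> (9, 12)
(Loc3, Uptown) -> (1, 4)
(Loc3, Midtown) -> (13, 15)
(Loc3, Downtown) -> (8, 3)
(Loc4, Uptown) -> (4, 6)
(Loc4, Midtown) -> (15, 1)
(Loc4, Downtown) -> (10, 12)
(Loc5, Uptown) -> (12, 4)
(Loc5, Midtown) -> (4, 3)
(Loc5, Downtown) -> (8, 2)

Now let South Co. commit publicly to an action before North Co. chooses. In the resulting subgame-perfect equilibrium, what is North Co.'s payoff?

Solve by backward induction (South Co. leads).
- Uptown: North Co. compares 11, 1, 1, 4, 12 and picks Loc5; South Co. would get 4.
- Midtown: North Co. compares 4, 6, 13, 15, 4 and picks Loc4; South Co. would get 1.
- Downtown: North Co. compares 14, 9, 8, 10, 8 and picks Loc1; South Co. would get 3.
South Co.'s induced payoffs are 4, 1, 3, so South Co. commits to Uptown. Subgame-perfect outcome: (Loc5, Uptown) with payoffs (12, 4).

12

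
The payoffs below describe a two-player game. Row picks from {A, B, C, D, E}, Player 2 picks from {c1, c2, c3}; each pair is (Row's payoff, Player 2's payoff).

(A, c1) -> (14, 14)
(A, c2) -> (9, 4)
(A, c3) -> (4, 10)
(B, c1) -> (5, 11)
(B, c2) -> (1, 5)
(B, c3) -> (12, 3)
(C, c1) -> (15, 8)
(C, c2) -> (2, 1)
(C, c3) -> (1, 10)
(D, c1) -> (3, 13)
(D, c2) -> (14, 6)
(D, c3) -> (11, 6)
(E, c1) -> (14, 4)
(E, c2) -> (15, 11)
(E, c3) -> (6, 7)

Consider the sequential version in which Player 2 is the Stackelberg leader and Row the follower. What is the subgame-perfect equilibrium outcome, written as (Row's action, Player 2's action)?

Row best-responds to each possible Player 2 move:
- c1 → Row plays C (best of 14, 5, 15, 3, 14); Player 2 gets 8.
- c2 → Row plays E (best of 9, 1, 2, 14, 15); Player 2 gets 11.
- c3 → Row plays B (best of 4, 12, 1, 11, 6); Player 2 gets 3.
Among 8, 11, 3, the best is 11 at c2. Subgame-perfect outcome: (E, c2) with payoffs (15, 11).

(E, c2)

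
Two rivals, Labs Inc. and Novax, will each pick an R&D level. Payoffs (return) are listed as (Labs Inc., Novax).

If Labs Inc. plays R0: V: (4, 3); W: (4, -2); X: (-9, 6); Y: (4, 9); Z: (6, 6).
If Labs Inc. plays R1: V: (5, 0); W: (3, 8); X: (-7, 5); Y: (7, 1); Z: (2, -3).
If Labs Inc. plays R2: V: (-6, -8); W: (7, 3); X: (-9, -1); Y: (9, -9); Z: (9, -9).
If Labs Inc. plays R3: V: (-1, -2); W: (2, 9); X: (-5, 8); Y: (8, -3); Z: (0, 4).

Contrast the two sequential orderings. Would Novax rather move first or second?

If Labs Inc. leads: Novax's best replies are R0→Y, R1→W, R2→W, R3→W; Labs Inc.'s induced payoffs 4, 3, 7, 2; outcome (R2, W), payoffs (7, 3).
If Novax leads: Labs Inc.'s best replies are V→R1, W→R2, X→R3, Y→R2, Z→R2; Novax's induced payoffs 0, 3, 8, -9, -9; outcome (R3, X), payoffs (-5, 8).
Novax gets 8 moving first and 3 moving second, so Novax prefers to move first.

first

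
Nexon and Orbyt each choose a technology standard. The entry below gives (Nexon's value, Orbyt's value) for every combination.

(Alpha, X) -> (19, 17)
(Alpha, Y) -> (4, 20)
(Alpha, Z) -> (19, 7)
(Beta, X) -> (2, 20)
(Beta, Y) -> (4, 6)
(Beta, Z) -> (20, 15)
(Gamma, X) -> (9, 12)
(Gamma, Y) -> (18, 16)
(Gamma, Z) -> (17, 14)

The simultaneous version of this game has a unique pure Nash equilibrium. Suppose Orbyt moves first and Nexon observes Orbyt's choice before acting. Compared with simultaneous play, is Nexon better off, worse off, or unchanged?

Backward induction with Orbyt moving first.
- X → Nexon plays Alpha (best of 19, 2, 9); Orbyt gets 17.
- Y → Nexon plays Gamma (best of 4, 4, 18); Orbyt gets 16.
- Z → Nexon plays Beta (best of 19, 20, 17); Orbyt gets 15.
Among 17, 16, 15, the best is 17 at X. Subgame-perfect outcome: (Alpha, X) with payoffs (19, 17).
Under simultaneous play:
Nexon's best replies: X→Alpha; Y→Gamma; Z→Beta.
Orbyt's best replies: Alpha→Y; Beta→X; Gamma→Y.
The unique mutual best reply is (Gamma, Y), giving (18, 16).
Nexon earns 19 sequentially versus 18 at the Nash outcome: better off.

better off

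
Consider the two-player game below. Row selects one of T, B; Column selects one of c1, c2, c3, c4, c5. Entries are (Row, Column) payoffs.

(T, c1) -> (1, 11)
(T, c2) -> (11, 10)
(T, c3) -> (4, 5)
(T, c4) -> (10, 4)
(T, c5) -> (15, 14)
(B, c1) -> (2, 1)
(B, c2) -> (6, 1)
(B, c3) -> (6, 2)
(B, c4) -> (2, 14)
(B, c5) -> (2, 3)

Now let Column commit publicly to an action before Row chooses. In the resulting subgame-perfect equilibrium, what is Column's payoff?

Backward induction with Column moving first.
- c1: Row compares 1, 2 and picks B; Column would get 1.
- c2: Row compares 11, 6 and picks T; Column would get 10.
- c3: Row compares 4, 6 and picks B; Column would get 2.
- c4: Row compares 10, 2 and picks T; Column would get 4.
- c5: Row compares 15, 2 and picks T; Column would get 14.
Maximizing over 1, 10, 2, 4, 14, Column chooses c5. Subgame-perfect outcome: (T, c5) with payoffs (15, 14).

14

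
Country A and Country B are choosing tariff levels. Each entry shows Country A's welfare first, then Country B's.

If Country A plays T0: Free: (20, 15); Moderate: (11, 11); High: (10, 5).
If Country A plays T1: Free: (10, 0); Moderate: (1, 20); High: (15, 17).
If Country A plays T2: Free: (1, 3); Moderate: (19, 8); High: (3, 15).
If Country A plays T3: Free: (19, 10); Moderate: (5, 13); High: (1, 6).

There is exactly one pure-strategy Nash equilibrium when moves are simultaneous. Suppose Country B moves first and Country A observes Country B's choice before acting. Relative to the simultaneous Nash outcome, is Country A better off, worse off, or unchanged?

worse off

Solve by backward induction (Country B leads).
- Free: Country A compares 20, 10, 1, 19 and picks T0; Country B would get 15.
- Moderate: Country A compares 11, 1, 19, 5 and picks T2; Country B would get 8.
- High: Country A compares 10, 15, 3, 1 and picks T1; Country B would get 17.
Country B's induced payoffs are 15, 8, 17, so Country B commits to High. Subgame-perfect outcome: (T1, High) with payoffs (15, 17).
Now find the simultaneous Nash equilibrium.
Country A's best replies: Free→T0; Moderate→T2; High→T1.
Country B's best replies: T0→Free; T1→Moderate; T2→High; T3→Moderate.
Only (T0, Free) has each player best-responding; Nash payoffs (20, 15).
Country A earns 15 sequentially versus 20 at the Nash outcome: worse off.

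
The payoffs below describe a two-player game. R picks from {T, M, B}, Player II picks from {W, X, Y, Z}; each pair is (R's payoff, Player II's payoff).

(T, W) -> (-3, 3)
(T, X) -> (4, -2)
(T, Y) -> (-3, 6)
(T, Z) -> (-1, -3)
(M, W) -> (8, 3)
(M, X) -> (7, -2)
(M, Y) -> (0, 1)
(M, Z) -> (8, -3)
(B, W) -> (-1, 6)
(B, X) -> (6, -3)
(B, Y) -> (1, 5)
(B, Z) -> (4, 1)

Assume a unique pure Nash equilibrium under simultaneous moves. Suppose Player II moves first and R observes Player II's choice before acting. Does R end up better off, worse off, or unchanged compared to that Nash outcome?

worse off

R best-responds to each possible Player II move:
- W: R compares -3, 8, -1 and picks M; Player II would get 3.
- X: R compares 4, 7, 6 and picks M; Player II would get -2.
- Y: R compares -3, 0, 1 and picks B; Player II would get 5.
- Z: R compares -1, 8, 4 and picks M; Player II would get -3.
Player II's induced payoffs are 3, -2, 5, -3, so Player II commits to Y. Subgame-perfect outcome: (B, Y) with payoffs (1, 5).
For the simultaneous game, intersect best replies.
R's best replies: W→M; X→M; Y→B; Z→M.
Player II's best replies: T→Y; M→W; B→W.
The unique mutual best reply is (M, W), giving (8, 3).
R earns 1 sequentially versus 8 at the Nash outcome: worse off.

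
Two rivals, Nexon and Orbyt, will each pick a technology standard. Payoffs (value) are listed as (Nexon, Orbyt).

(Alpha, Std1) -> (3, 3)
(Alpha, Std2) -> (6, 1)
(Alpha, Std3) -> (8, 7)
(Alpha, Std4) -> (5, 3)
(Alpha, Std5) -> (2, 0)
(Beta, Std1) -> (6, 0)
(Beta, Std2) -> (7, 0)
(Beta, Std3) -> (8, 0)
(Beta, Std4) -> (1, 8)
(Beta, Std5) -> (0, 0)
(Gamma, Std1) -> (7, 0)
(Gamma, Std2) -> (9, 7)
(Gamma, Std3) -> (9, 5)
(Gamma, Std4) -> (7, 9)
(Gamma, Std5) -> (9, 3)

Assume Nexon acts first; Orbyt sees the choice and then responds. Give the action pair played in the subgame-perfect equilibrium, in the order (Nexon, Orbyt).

Backward induction with Nexon moving first.
- Alpha: BR = Std3, leader payoff 8.
- Beta: BR = Std4, leader payoff 1.
- Gamma: BR = Std4, leader payoff 7.
Maximizing over 8, 1, 7, Nexon chooses Alpha. Subgame-perfect outcome: (Alpha, Std3) with payoffs (8, 7).

(Alpha, Std3)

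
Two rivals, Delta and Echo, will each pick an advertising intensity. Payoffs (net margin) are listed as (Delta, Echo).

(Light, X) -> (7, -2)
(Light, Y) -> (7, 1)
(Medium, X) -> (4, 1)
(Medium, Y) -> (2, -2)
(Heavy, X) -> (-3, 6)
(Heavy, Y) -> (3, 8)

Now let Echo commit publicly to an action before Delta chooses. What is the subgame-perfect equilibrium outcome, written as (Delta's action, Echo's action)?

(Light, Y)

Delta best-responds to each possible Echo move:
- X: Delta compares 7, 4, -3 and picks Light; Echo would get -2.
- Y: Delta compares 7, 2, 3 and picks Light; Echo would get 1.
Maximizing over -2, 1, Echo chooses Y. Subgame-perfect outcome: (Light, Y) with payoffs (7, 1).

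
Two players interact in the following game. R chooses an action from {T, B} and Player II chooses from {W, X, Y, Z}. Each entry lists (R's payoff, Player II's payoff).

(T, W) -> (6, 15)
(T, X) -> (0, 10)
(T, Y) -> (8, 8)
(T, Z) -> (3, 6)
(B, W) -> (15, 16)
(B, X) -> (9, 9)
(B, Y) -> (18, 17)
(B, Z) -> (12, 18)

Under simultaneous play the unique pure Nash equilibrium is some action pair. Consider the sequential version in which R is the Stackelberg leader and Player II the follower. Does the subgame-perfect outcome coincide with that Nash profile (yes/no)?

Backward induction with R moving first.
- T → Player II plays W (best of 15, 10, 8, 6); R gets 6.
- B → Player II plays Z (best of 16, 9, 17, 18); R gets 12.
Maximizing over 6, 12, R chooses B. Subgame-perfect outcome: (B, Z) with payoffs (12, 18).
Under simultaneous play:
R's best replies: W→B; X→B; Y→B; Z→B.
Player II's best replies: T→W; B→Z.
Only (B, Z) has each player best-responding; Nash payoffs (12, 18).
Sequential outcome (B, Z) coincides with the Nash profile (B, Z).

yes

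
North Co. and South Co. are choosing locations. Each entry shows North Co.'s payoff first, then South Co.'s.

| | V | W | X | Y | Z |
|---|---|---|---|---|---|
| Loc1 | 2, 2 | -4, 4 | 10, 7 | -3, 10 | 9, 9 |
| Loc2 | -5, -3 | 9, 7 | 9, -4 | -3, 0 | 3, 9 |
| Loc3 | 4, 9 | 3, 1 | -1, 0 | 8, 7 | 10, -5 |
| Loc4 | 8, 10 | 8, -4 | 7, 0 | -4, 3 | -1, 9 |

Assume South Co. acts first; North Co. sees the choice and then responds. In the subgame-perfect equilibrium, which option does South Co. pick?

V

Backward induction with South Co. moving first.
- V: North Co. compares 2, -5, 4, 8 and picks Loc4; South Co. would get 10.
- W: North Co. compares -4, 9, 3, 8 and picks Loc2; South Co. would get 7.
- X: North Co. compares 10, 9, -1, 7 and picks Loc1; South Co. would get 7.
- Y: North Co. compares -3, -3, 8, -4 and picks Loc3; South Co. would get 7.
- Z: North Co. compares 9, 3, 10, -1 and picks Loc3; South Co. would get -5.
South Co.'s induced payoffs are 10, 7, 7, 7, -5, so South Co. commits to V. Subgame-perfect outcome: (Loc4, V) with payoffs (8, 10).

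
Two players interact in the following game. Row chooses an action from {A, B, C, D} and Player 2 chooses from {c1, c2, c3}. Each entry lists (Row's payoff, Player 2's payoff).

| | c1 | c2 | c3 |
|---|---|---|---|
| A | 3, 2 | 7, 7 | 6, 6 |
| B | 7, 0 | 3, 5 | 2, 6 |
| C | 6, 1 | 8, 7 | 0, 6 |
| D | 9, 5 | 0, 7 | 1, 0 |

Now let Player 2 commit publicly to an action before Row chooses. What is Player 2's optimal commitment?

Row best-responds to each possible Player 2 move:
- c1: BR = D, leader payoff 5.
- c2: BR = C, leader payoff 7.
- c3: BR = A, leader payoff 6.
Player 2's induced payoffs are 5, 7, 6, so Player 2 commits to c2. Subgame-perfect outcome: (C, c2) with payoffs (8, 7).

c2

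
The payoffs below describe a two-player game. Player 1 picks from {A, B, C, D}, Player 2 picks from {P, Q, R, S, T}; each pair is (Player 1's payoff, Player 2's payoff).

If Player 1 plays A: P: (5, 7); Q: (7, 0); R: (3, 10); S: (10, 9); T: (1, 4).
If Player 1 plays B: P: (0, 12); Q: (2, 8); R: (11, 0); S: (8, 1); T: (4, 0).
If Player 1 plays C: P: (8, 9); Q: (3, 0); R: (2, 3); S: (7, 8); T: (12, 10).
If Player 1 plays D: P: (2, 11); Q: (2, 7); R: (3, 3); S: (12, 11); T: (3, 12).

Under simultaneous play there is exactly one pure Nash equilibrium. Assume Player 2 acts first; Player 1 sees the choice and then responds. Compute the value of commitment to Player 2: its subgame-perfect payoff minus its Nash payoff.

Work backward from Player 1's decision.
- P → Player 1 plays C (best of 5, 0, 8, 2); Player 2 gets 9.
- Q → Player 1 plays A (best of 7, 2, 3, 2); Player 2 gets 0.
- R → Player 1 plays B (best of 3, 11, 2, 3); Player 2 gets 0.
- S → Player 1 plays D (best of 10, 8, 7, 12); Player 2 gets 11.
- T → Player 1 plays C (best of 1, 4, 12, 3); Player 2 gets 10.
Player 2's induced payoffs are 9, 0, 0, 11, 10, so Player 2 commits to S. Subgame-perfect outcome: (D, S) with payoffs (12, 11).
For the simultaneous game, intersect best replies.
Player 1's best replies: P→C; Q→A; R→B; S→D; T→C.
Player 2's best replies: A→R; B→P; C→T; D→T.
The unique mutual best reply is (C, T), giving (12, 10).
Player 2's commitment gain: 11 − 10 = 1.

1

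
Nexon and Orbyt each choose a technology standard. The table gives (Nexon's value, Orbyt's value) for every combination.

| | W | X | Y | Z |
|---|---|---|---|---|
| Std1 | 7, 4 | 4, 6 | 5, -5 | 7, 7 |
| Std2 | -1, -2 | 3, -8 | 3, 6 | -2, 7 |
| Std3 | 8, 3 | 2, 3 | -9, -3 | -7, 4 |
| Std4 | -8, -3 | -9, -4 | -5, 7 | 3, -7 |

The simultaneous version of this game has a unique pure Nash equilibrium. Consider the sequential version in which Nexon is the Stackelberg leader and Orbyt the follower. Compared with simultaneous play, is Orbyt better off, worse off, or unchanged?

unchanged

Orbyt best-responds to each possible Nexon move:
- Std1 → Orbyt plays Z (best of 4, 6, -5, 7); Nexon gets 7.
- Std2 → Orbyt plays Z (best of -2, -8, 6, 7); Nexon gets -2.
- Std3 → Orbyt plays Z (best of 3, 3, -3, 4); Nexon gets -7.
- Std4 → Orbyt plays Y (best of -3, -4, 7, -7); Nexon gets -5.
Maximizing over 7, -2, -7, -5, Nexon chooses Std1. Subgame-perfect outcome: (Std1, Z) with payoffs (7, 7).
Under simultaneous play:
Nexon's best replies: W→Std3; X→Std1; Y→Std1; Z→Std1.
Orbyt's best replies: Std1→Z; Std2→Z; Std3→Z; Std4→Y.
Only (Std1, Z) has each player best-responding; Nash payoffs (7, 7).
Orbyt earns 7 sequentially versus 7 at the Nash outcome: unchanged.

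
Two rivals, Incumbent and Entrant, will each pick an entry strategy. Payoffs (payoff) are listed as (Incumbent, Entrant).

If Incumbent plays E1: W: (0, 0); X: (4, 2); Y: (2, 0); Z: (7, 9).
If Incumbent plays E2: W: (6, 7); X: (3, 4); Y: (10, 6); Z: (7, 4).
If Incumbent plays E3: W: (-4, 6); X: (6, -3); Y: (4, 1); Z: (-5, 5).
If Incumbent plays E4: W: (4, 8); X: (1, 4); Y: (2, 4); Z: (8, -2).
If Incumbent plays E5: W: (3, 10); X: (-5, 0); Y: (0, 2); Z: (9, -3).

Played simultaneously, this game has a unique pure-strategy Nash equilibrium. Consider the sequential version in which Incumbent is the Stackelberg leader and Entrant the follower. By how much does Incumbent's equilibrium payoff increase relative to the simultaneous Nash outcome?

Backward induction with Incumbent moving first.
- E1 → Entrant plays Z (best of 0, 2, 0, 9); Incumbent gets 7.
- E2 → Entrant plays W (best of 7, 4, 6, 4); Incumbent gets 6.
- E3 → Entrant plays W (best of 6, -3, 1, 5); Incumbent gets -4.
- E4 → Entrant plays W (best of 8, 4, 4, -2); Incumbent gets 4.
- E5 → Entrant plays W (best of 10, 0, 2, -3); Incumbent gets 3.
Incumbent's induced payoffs are 7, 6, -4, 4, 3, so Incumbent commits to E1. Subgame-perfect outcome: (E1, Z) with payoffs (7, 9).
For the simultaneous game, intersect best replies.
Incumbent's best replies: W→E2; X→E3; Y→E2; Z→E5.
Entrant's best replies: E1→Z; E2→W; E3→W; E4→W; E5→W.
The unique mutual best reply is (E2, W), giving (6, 7).
Incumbent's commitment gain: 7 − 6 = 1.

1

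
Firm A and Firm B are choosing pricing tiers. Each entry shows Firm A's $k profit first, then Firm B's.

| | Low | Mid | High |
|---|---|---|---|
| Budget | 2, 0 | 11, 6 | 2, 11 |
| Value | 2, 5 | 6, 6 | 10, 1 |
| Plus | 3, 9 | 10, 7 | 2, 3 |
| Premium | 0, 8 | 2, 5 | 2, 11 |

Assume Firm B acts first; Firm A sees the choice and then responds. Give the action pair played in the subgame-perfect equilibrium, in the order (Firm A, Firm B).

(Plus, Low)

Firm A best-responds to each possible Firm B move:
- Low: Firm A compares 2, 2, 3, 0 and picks Plus; Firm B would get 9.
- Mid: Firm A compares 11, 6, 10, 2 and picks Budget; Firm B would get 6.
- High: Firm A compares 2, 10, 2, 2 and picks Value; Firm B would get 1.
Maximizing over 9, 6, 1, Firm B chooses Low. Subgame-perfect outcome: (Plus, Low) with payoffs (3, 9).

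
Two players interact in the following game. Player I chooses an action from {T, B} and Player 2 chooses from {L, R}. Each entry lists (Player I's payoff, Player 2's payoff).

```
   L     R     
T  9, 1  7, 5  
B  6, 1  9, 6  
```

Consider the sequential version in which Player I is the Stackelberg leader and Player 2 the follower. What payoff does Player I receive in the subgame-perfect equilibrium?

Player 2 best-responds to each possible Player I move:
- T: BR = R, leader payoff 7.
- B: BR = R, leader payoff 9.
Player I's induced payoffs are 7, 9, so Player I commits to B. Subgame-perfect outcome: (B, R) with payoffs (9, 6).

9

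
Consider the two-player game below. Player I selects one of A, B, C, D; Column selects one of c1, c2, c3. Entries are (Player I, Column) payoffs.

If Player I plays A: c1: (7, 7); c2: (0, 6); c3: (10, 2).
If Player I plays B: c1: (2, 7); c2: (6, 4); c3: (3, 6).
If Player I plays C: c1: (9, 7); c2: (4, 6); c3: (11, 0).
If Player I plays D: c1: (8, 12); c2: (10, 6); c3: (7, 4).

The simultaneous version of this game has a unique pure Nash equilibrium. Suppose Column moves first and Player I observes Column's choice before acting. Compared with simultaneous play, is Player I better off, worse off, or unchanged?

Backward induction with Column moving first.
- c1 → Player I plays C (best of 7, 2, 9, 8); Column gets 7.
- c2 → Player I plays D (best of 0, 6, 4, 10); Column gets 6.
- c3 → Player I plays C (best of 10, 3, 11, 7); Column gets 0.
Among 7, 6, 0, the best is 7 at c1. Subgame-perfect outcome: (C, c1) with payoffs (9, 7).
Now find the simultaneous Nash equilibrium.
Player I's best replies: c1→C; c2→D; c3→C.
Column's best replies: A→c1; B→c1; C→c1; D→c1.
The unique mutual best reply is (C, c1), giving (9, 7).
Player I earns 9 sequentially versus 9 at the Nash outcome: unchanged.

unchanged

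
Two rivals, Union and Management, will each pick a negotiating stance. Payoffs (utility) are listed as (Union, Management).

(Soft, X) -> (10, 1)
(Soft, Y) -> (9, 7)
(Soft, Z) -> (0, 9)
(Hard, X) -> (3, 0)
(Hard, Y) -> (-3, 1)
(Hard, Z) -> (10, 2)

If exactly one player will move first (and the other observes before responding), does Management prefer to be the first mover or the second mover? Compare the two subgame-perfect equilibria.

first

If Union leads: Management's best replies are Soft→Z, Hard→Z; Union's induced payoffs 0, 10; outcome (Hard, Z), payoffs (10, 2).
If Management leads: Union's best replies are X→Soft, Y→Soft, Z→Hard; Management's induced payoffs 1, 7, 2; outcome (Soft, Y), payoffs (9, 7).
Management gets 7 moving first and 2 moving second, so Management prefers to move first.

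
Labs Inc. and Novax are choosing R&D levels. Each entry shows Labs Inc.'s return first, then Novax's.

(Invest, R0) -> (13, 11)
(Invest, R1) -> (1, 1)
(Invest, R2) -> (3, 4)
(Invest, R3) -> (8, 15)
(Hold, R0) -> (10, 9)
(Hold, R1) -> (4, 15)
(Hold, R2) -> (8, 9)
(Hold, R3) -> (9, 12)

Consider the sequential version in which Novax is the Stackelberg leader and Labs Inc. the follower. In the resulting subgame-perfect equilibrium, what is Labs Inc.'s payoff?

Work backward from Labs Inc.'s decision.
- R0: BR = Invest, leader payoff 11.
- R1: BR = Hold, leader payoff 15.
- R2: BR = Hold, leader payoff 9.
- R3: BR = Hold, leader payoff 12.
Maximizing over 11, 15, 9, 12, Novax chooses R1. Subgame-perfect outcome: (Hold, R1) with payoffs (4, 15).

4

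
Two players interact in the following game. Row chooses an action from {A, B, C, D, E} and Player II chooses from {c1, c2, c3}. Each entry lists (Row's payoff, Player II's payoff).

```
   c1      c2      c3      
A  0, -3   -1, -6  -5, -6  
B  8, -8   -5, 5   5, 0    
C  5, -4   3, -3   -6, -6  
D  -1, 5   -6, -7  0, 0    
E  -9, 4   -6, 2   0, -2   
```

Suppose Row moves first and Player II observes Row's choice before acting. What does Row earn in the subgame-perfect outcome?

3

Work backward from Player II's decision.
- A: BR = c1, leader payoff 0.
- B: BR = c2, leader payoff -5.
- C: BR = c2, leader payoff 3.
- D: BR = c1, leader payoff -1.
- E: BR = c1, leader payoff -9.
Maximizing over 0, -5, 3, -1, -9, Row chooses C. Subgame-perfect outcome: (C, c2) with payoffs (3, -3).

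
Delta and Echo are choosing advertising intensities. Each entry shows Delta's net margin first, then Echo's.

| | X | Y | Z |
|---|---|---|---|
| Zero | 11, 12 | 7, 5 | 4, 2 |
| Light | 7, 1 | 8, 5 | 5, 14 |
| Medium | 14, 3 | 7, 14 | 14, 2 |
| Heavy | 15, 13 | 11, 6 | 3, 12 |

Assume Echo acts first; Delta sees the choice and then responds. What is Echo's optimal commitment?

Solve by backward induction (Echo leads).
- X → Delta plays Heavy (best of 11, 7, 14, 15); Echo gets 13.
- Y → Delta plays Heavy (best of 7, 8, 7, 11); Echo gets 6.
- Z → Delta plays Medium (best of 4, 5, 14, 3); Echo gets 2.
Among 13, 6, 2, the best is 13 at X. Subgame-perfect outcome: (Heavy, X) with payoffs (15, 13).

X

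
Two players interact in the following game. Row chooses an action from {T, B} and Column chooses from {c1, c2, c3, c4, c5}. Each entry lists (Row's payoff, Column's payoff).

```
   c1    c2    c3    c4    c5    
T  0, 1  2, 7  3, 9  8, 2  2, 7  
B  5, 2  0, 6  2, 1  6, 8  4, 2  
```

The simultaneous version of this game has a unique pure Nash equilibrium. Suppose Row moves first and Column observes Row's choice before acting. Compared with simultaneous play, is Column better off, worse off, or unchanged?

Solve by backward induction (Row leads).
- T: Column compares 1, 7, 9, 2, 7 and picks c3; Row would get 3.
- B: Column compares 2, 6, 1, 8, 2 and picks c4; Row would get 6.
Maximizing over 3, 6, Row chooses B. Subgame-perfect outcome: (B, c4) with payoffs (6, 8).
Now find the simultaneous Nash equilibrium.
Row's best replies: c1→B; c2→T; c3→T; c4→T; c5→B.
Column's best replies: T→c3; B→c4.
Only (T, c3) has each player best-responding; Nash payoffs (3, 9).
Column earns 8 sequentially versus 9 at the Nash outcome: worse off.

worse off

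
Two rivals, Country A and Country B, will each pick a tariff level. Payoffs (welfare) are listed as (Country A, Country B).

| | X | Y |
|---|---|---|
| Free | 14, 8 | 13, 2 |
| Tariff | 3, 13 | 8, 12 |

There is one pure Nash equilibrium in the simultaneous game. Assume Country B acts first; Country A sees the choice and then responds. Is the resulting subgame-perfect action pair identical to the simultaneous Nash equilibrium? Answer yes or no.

Backward induction with Country B moving first.
- X: BR = Free, leader payoff 8.
- Y: BR = Free, leader payoff 2.
Country B's induced payoffs are 8, 2, so Country B commits to X. Subgame-perfect outcome: (Free, X) with payoffs (14, 8).
For the simultaneous game, intersect best replies.
Country A's best replies: X→Free; Y→Free.
Country B's best replies: Free→X; Tariff→X.
The unique mutual best reply is (Free, X), giving (14, 8).
Sequential outcome (Free, X) coincides with the Nash profile (Free, X).

yes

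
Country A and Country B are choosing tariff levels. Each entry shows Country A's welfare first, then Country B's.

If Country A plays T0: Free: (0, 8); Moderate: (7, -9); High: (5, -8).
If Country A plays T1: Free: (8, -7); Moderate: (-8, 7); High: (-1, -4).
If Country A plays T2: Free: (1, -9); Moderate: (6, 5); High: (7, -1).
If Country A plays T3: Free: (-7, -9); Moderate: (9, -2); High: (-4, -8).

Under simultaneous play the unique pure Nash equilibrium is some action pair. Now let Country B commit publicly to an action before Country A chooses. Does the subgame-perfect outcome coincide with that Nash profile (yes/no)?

Work backward from Country A's decision.
- Free: Country A compares 0, 8, 1, -7 and picks T1; Country B would get -7.
- Moderate: Country A compares 7, -8, 6, 9 and picks T3; Country B would get -2.
- High: Country A compares 5, -1, 7, -4 and picks T2; Country B would get -1.
Among -7, -2, -1, the best is -1 at High. Subgame-perfect outcome: (T2, High) with payoffs (7, -1).
Under simultaneous play:
Country A's best replies: Free→T1; Moderate→T3; High→T2.
Country B's best replies: T0→Free; T1→Moderate; T2→Moderate; T3→Moderate.
Only (T3, Moderate) has each player best-responding; Nash payoffs (9, -2).
Sequential outcome (T2, High) differs from the Nash profile (T3, Moderate).

no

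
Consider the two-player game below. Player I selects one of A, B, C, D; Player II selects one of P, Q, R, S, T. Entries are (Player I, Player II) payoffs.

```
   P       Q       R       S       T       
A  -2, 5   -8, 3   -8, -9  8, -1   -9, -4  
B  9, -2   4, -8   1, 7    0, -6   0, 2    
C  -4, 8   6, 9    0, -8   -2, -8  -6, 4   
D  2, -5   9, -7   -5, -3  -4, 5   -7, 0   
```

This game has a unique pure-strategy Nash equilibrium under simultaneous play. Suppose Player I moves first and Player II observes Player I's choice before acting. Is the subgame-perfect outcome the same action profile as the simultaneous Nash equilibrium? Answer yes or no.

Solve by backward induction (Player I leads).
- A: Player II compares 5, 3, -9, -1, -4 and picks P; Player I would get -2.
- B: Player II compares -2, -8, 7, -6, 2 and picks R; Player I would get 1.
- C: Player II compares 8, 9, -8, -8, 4 and picks Q; Player I would get 6.
- D: Player II compares -5, -7, -3, 5, 0 and picks S; Player I would get -4.
Maximizing over -2, 1, 6, -4, Player I chooses C. Subgame-perfect outcome: (C, Q) with payoffs (6, 9).
Under simultaneous play:
Player I's best replies: P→B; Q→D; R→B; S→A; T→B.
Player II's best replies: A→P; B→R; C→Q; D→S.
The unique mutual best reply is (B, R), giving (1, 7).
Sequential outcome (C, Q) differs from the Nash profile (B, R).

no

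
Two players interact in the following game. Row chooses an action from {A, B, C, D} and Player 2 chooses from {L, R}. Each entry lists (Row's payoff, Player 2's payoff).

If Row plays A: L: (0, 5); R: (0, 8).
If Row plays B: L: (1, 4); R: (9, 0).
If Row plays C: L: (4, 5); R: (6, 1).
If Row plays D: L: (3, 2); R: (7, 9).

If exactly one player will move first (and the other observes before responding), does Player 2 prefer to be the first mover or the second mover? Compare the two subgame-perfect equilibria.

second

If Row leads: Player 2's best replies are A→R, B→L, C→L, D→R; Row's induced payoffs 0, 1, 4, 7; outcome (D, R), payoffs (7, 9).
If Player 2 leads: Row's best replies are L→C, R→B; Player 2's induced payoffs 5, 0; outcome (C, L), payoffs (4, 5).
Player 2 gets 5 moving first and 9 moving second, so Player 2 prefers to move second.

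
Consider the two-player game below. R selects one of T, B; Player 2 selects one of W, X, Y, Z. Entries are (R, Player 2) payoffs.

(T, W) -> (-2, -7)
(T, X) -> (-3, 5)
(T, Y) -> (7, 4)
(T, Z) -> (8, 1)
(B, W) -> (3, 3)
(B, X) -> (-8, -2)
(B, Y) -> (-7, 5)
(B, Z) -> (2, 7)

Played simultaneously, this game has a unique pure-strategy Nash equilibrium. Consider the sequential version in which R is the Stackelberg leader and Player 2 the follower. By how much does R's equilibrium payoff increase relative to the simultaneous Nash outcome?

5

Backward induction with R moving first.
- T: BR = X, leader payoff -3.
- B: BR = Z, leader payoff 2.
Among -3, 2, the best is 2 at B. Subgame-perfect outcome: (B, Z) with payoffs (2, 7).
Now find the simultaneous Nash equilibrium.
R's best replies: W→B; X→T; Y→T; Z→T.
Player 2's best replies: T→X; B→Z.
Only (T, X) has each player best-responding; Nash payoffs (-3, 5).
R's commitment gain: 2 − -3 = 5.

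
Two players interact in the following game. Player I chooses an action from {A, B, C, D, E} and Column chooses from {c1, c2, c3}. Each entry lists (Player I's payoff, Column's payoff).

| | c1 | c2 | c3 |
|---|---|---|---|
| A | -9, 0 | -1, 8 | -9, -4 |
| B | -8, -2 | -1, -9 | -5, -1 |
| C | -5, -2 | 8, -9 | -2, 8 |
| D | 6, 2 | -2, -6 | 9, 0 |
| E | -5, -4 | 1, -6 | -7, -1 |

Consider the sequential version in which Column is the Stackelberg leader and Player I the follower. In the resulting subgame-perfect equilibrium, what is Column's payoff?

Backward induction with Column moving first.
- c1: Player I compares -9, -8, -5, 6, -5 and picks D; Column would get 2.
- c2: Player I compares -1, -1, 8, -2, 1 and picks C; Column would get -9.
- c3: Player I compares -9, -5, -2, 9, -7 and picks D; Column would get 0.
Maximizing over 2, -9, 0, Column chooses c1. Subgame-perfect outcome: (D, c1) with payoffs (6, 2).

2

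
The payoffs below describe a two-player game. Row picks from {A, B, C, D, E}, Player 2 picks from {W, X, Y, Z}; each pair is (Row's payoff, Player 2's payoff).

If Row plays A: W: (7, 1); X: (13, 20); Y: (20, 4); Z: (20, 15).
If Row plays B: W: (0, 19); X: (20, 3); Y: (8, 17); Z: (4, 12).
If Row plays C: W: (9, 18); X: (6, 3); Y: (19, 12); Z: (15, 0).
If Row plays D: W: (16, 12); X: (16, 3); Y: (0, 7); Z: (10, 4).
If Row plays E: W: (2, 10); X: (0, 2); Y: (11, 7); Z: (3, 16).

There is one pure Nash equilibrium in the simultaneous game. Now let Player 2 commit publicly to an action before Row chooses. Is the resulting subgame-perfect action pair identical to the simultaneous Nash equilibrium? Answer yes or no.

Work backward from Row's decision.
- W → Row plays D (best of 7, 0, 9, 16, 2); Player 2 gets 12.
- X → Row plays B (best of 13, 20, 6, 16, 0); Player 2 gets 3.
- Y → Row plays A (best of 20, 8, 19, 0, 11); Player 2 gets 4.
- Z → Row plays A (best of 20, 4, 15, 10, 3); Player 2 gets 15.
Among 12, 3, 4, 15, the best is 15 at Z. Subgame-perfect outcome: (A, Z) with payoffs (20, 15).
Now find the simultaneous Nash equilibrium.
Row's best replies: W→D; X→B; Y→A; Z→A.
Player 2's best replies: A→X; B→W; C→W; D→W; E→Z.
The unique mutual best reply is (D, W), giving (16, 12).
Sequential outcome (A, Z) differs from the Nash profile (D, W).

no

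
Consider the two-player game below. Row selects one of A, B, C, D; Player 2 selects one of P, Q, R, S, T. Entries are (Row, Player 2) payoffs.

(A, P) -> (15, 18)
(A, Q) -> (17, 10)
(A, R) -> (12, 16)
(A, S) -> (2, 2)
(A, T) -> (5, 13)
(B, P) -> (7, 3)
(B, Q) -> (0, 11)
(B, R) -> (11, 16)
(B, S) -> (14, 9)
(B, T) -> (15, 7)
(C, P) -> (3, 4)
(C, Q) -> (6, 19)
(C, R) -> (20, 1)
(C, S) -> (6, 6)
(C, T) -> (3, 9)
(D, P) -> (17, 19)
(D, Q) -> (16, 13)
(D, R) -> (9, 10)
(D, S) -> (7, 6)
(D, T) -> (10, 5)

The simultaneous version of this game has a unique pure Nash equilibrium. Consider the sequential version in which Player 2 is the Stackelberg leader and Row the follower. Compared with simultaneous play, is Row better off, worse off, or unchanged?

unchanged

Row best-responds to each possible Player 2 move:
- P → Row plays D (best of 15, 7, 3, 17); Player 2 gets 19.
- Q → Row plays A (best of 17, 0, 6, 16); Player 2 gets 10.
- R → Row plays C (best of 12, 11, 20, 9); Player 2 gets 1.
- S → Row plays B (best of 2, 14, 6, 7); Player 2 gets 9.
- T → Row plays B (best of 5, 15, 3, 10); Player 2 gets 7.
Player 2's induced payoffs are 19, 10, 1, 9, 7, so Player 2 commits to P. Subgame-perfect outcome: (D, P) with payoffs (17, 19).
Under simultaneous play:
Row's best replies: P→D; Q→A; R→C; S→B; T→B.
Player 2's best replies: A→P; B→R; C→Q; D→P.
The unique mutual best reply is (D, P), giving (17, 19).
Row earns 17 sequentially versus 17 at the Nash outcome: unchanged.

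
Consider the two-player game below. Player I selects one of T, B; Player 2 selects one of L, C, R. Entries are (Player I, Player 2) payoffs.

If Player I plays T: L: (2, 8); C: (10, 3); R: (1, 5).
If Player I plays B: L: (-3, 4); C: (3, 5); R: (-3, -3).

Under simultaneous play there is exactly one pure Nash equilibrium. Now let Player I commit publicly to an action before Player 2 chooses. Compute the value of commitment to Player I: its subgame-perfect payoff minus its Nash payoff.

1

Solve by backward induction (Player I leads).
- T: Player 2 compares 8, 3, 5 and picks L; Player I would get 2.
- B: Player 2 compares 4, 5, -3 and picks C; Player I would get 3.
Player I's induced payoffs are 2, 3, so Player I commits to B. Subgame-perfect outcome: (B, C) with payoffs (3, 5).
Under simultaneous play:
Player I's best replies: L→T; C→T; R→T.
Player 2's best replies: T→L; B→C.
Only (T, L) has each player best-responding; Nash payoffs (2, 8).
Player I's commitment gain: 3 − 2 = 1.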